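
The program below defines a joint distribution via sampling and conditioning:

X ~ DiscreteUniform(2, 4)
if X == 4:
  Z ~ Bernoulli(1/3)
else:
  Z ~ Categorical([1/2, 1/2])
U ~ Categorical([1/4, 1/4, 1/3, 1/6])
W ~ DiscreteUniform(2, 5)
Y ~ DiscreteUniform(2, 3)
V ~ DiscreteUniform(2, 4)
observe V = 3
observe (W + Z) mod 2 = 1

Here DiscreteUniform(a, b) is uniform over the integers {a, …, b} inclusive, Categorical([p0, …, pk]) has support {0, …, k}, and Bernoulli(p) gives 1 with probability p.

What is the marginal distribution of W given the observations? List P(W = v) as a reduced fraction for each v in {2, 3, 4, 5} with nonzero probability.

Enumerate traces; 96 have nonzero weight after conditioning:
  (X=2, Z=0, U=0, W=3, Y=2, V=3) weight 1/576
  (X=2, Z=0, U=0, W=3, Y=3, V=3) weight 1/576
  (X=2, Z=0, U=0, W=5, Y=2, V=3) weight 1/576
  (X=2, Z=0, U=0, W=5, Y=3, V=3) weight 1/576
  (X=2, Z=0, U=1, W=3, Y=2, V=3) weight 1/576
  (X=2, Z=0, U=1, W=3, Y=3, V=3) weight 1/576
  (X=2, Z=0, U=1, W=5, Y=2, V=3) weight 1/576
  (X=2, Z=0, U=1, W=5, Y=3, V=3) weight 1/576
  (X=2, Z=1, U=0, W=2, Y=2, V=3) weight 1/576
  (X=2, Z=1, U=0, W=4, Y=2, V=3) weight 1/576
  … 86 more
Group by W:
  weight(W=2) = 1/27
  weight(W=3) = 5/108
  weight(W=4) = 1/27
  weight(W=5) = 5/108
Total weight = 1/27 + 5/108 + 1/27 + 5/108 = 1/6
P(W=2 | obs) = 1/27 / 1/6 = 2/9
P(W=3 | obs) = 5/108 / 1/6 = 5/18
P(W=4 | obs) = 1/27 / 1/6 = 2/9
P(W=5 | obs) = 5/108 / 1/6 = 5/18

P(W=2) = 2/9, P(W=3) = 5/18, P(W=4) = 2/9, P(W=5) = 5/18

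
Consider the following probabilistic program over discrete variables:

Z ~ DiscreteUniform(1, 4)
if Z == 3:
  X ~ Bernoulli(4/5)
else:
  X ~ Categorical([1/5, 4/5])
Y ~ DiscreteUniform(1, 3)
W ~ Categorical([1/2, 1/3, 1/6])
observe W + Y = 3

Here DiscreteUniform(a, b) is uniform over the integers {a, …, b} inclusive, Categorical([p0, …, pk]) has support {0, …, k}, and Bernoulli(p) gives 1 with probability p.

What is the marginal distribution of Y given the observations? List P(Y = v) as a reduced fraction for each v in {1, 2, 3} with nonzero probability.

P(Y=1) = 1/6, P(Y=2) = 1/3, P(Y=3) = 1/2

Enumerate traces; 24 have nonzero weight after conditioning:
  (Z=1, X=0, Y=1, W=2) weight 1/360
  (Z=1, X=0, Y=2, W=1) weight 1/180
  (Z=1, X=0, Y=3, W=0) weight 1/120
  (Z=1, X=1, Y=1, W=2) weight 1/90
  (Z=1, X=1, Y=2, W=1) weight 1/45
  (Z=1, X=1, Y=3, W=0) weight 1/30
  (Z=2, X=0, Y=1, W=2) weight 1/360
  (Z=2, X=0, Y=2, W=1) weight 1/180
  … 16 more
Group by Y:
  weight(Y=1) = 1/18
  weight(Y=2) = 1/9
  weight(Y=3) = 1/6
Total weight = 1/18 + 1/9 + 1/6 = 1/3
P(Y=1 | obs) = 1/18 / 1/3 = 1/6
P(Y=2 | obs) = 1/9 / 1/3 = 1/3
P(Y=3 | obs) = 1/6 / 1/3 = 1/2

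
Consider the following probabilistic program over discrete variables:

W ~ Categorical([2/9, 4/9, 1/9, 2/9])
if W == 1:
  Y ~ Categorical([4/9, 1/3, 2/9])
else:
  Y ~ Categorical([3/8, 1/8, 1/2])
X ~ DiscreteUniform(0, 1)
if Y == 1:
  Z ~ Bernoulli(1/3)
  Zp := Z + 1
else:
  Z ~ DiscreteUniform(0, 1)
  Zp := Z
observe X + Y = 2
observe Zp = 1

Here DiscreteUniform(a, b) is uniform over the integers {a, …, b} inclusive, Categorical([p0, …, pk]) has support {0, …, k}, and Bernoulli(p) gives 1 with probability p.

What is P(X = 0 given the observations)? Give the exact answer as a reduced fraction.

P(X = 0 | obs) = 61/108

Enumerate traces; 8 have nonzero weight after conditioning:
  (W=0, Y=1, X=1, Z=0) weight 1/108
  (W=0, Y=2, X=0, Z=1) weight 1/36
  (W=1, Y=1, X=1, Z=0) weight 4/81
  (W=1, Y=2, X=0, Z=1) weight 2/81
  (W=2, Y=1, X=1, Z=0) weight 1/216
  (W=2, Y=2, X=0, Z=1) weight 1/72
  (W=3, Y=1, X=1, Z=0) weight 1/108
  (W=3, Y=2, X=0, Z=1) weight 1/36
Group by X:
  weight(X=0) = 61/648
  weight(X=1) = 47/648
Total weight = 61/648 + 47/648 = 1/6
P(X=0 | obs) = 61/648 / 1/6 = 61/108
P(X=1 | obs) = 47/648 / 1/6 = 47/108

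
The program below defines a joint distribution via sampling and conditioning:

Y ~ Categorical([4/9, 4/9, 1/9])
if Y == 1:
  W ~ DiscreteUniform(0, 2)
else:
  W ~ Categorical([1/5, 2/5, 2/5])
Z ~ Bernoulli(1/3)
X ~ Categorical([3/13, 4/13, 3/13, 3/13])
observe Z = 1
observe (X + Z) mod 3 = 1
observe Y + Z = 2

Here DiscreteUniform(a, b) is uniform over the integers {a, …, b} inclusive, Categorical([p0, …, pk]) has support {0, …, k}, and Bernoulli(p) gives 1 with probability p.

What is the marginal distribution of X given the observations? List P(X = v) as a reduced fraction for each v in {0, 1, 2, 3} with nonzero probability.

Enumerate traces; 6 have nonzero weight after conditioning:
  (Y=1, W=0, Z=1, X=0) weight 4/351
  (Y=1, W=0, Z=1, X=3) weight 4/351
  (Y=1, W=1, Z=1, X=0) weight 4/351
  (Y=1, W=1, Z=1, X=3) weight 4/351
  (Y=1, W=2, Z=1, X=0) weight 4/351
  (Y=1, W=2, Z=1, X=3) weight 4/351
Group by X:
  weight(X=0) = 4/117
  weight(X=3) = 4/117
Total weight = 4/117 + 4/117 = 8/117
P(X=0 | obs) = 4/117 / 8/117 = 1/2
P(X=3 | obs) = 4/117 / 8/117 = 1/2

P(X=0) = 1/2, P(X=3) = 1/2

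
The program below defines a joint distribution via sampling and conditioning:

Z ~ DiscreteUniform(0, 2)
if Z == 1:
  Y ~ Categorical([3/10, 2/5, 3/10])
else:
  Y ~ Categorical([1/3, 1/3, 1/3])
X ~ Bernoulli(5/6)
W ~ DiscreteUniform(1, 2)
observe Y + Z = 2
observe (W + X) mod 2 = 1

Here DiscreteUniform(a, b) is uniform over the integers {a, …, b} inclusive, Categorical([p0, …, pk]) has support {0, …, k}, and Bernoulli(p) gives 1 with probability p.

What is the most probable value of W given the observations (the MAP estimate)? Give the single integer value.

Enumerate traces; 6 have nonzero weight after conditioning:
  (Z=0, Y=2, X=0, W=1) weight 1/108
  (Z=0, Y=2, X=1, W=2) weight 5/108
  (Z=1, Y=1, X=0, W=1) weight 1/90
  (Z=1, Y=1, X=1, W=2) weight 1/18
  (Z=2, Y=0, X=0, W=1) weight 1/108
  (Z=2, Y=0, X=1, W=2) weight 5/108
Group by W:
  weight(W=1) = 4/135
  weight(W=2) = 4/27
Total weight = 4/135 + 4/27 = 8/45
P(W=1 | obs) = 4/135 / 8/45 = 1/6
P(W=2 | obs) = 4/27 / 8/45 = 5/6
argmax = 2

argmax_v P(W = v | obs) = 2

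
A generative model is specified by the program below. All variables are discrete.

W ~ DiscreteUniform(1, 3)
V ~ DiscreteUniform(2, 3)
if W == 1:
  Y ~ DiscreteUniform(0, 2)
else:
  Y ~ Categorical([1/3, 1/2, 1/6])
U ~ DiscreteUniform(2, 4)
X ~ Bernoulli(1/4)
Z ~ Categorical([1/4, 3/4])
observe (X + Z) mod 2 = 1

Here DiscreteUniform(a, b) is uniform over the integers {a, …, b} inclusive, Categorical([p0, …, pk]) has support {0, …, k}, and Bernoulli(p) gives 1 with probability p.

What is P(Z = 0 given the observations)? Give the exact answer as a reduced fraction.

Enumerate traces; 108 have nonzero weight after conditioning:
  (W=1, V=2, Y=0, U=2, X=0, Z=1) weight 1/96
  (W=1, V=2, Y=0, U=2, X=1, Z=0) weight 1/864
  (W=1, V=2, Y=0, U=3, X=0, Z=1) weight 1/96
  (W=1, V=2, Y=0, U=3, X=1, Z=0) weight 1/864
  (W=1, V=2, Y=0, U=4, X=0, Z=1) weight 1/96
  (W=1, V=2, Y=0, U=4, X=1, Z=0) weight 1/864
  (W=1, V=2, Y=1, U=2, X=0, Z=1) weight 1/96
  (W=1, V=2, Y=1, U=2, X=1, Z=0) weight 1/864
  … 100 more
Group by Z:
  weight(Z=0) = 1/16
  weight(Z=1) = 9/16
Total weight = 1/16 + 9/16 = 5/8
P(Z=0 | obs) = 1/16 / 5/8 = 1/10
P(Z=1 | obs) = 9/16 / 5/8 = 9/10

P(Z = 0 | obs) = 1/10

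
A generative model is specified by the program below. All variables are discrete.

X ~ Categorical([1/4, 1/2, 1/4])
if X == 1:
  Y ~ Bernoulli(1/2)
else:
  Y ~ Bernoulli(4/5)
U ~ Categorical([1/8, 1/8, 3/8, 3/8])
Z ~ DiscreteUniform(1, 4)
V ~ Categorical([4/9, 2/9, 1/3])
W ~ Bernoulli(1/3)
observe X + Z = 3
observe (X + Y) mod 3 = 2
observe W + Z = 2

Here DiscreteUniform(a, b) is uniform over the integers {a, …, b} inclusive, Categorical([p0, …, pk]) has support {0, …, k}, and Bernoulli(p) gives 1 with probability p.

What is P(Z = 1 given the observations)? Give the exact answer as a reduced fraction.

Enumerate traces; 24 have nonzero weight after conditioning:
  (X=1, Y=1, U=0, Z=2, V=0, W=0) weight 1/432
  (X=1, Y=1, U=0, Z=2, V=1, W=0) weight 1/864
  (X=1, Y=1, U=0, Z=2, V=2, W=0) weight 1/576
  (X=1, Y=1, U=1, Z=2, V=0, W=0) weight 1/432
  (X=1, Y=1, U=1, Z=2, V=1, W=0) weight 1/864
  (X=1, Y=1, U=1, Z=2, V=2, W=0) weight 1/576
  (X=1, Y=1, U=2, Z=2, V=0, W=0) weight 1/144
  (X=1, Y=1, U=2, Z=2, V=1, W=0) weight 1/288
  (X=2, Y=0, U=0, Z=1, V=0, W=1) weight 1/4320
  … 15 more
Group by Z:
  weight(Z=1) = 1/240
  weight(Z=2) = 1/24
Total weight = 1/240 + 1/24 = 11/240
P(Z=1 | obs) = 1/240 / 11/240 = 1/11
P(Z=2 | obs) = 1/24 / 11/240 = 10/11

P(Z = 1 | obs) = 1/11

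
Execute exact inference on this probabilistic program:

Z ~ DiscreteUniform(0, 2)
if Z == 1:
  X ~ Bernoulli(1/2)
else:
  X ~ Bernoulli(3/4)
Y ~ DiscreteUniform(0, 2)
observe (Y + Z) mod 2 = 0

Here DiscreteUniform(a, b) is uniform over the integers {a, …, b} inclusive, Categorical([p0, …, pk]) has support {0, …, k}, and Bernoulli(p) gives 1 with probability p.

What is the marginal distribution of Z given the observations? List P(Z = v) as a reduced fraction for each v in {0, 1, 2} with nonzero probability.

Enumerate traces; 10 have nonzero weight after conditioning:
  (Z=0, X=0, Y=0) weight 1/36
  (Z=0, X=0, Y=2) weight 1/36
  (Z=0, X=1, Y=0) weight 1/12
  (Z=0, X=1, Y=2) weight 1/12
  (Z=1, X=0, Y=1) weight 1/18
  (Z=1, X=1, Y=1) weight 1/18
  (Z=2, X=0, Y=0) weight 1/36
  (Z=2, X=0, Y=2) weight 1/36
  … 2 more
Group by Z:
  weight(Z=0) = 2/9
  weight(Z=1) = 1/9
  weight(Z=2) = 2/9
Total weight = 2/9 + 1/9 + 2/9 = 5/9
P(Z=0 | obs) = 2/9 / 5/9 = 2/5
P(Z=1 | obs) = 1/9 / 5/9 = 1/5
P(Z=2 | obs) = 2/9 / 5/9 = 2/5

P(Z=0) = 2/5, P(Z=1) = 1/5, P(Z=2) = 2/5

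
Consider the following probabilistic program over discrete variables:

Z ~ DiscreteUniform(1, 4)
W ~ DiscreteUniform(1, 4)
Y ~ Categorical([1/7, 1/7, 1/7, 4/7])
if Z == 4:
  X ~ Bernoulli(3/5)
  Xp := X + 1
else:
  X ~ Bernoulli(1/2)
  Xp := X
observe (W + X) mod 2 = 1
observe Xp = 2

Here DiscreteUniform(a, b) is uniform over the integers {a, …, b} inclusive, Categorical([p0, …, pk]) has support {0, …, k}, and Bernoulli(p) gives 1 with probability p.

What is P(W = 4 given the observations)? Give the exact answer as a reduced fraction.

P(W = 4 | obs) = 1/2

Enumerate traces; 8 have nonzero weight after conditioning:
  (Z=4, W=2, Y=0, X=1) weight 3/560
  (Z=4, W=2, Y=1, X=1) weight 3/560
  (Z=4, W=2, Y=2, X=1) weight 3/560
  (Z=4, W=2, Y=3, X=1) weight 3/140
  (Z=4, W=4, Y=0, X=1) weight 3/560
  (Z=4, W=4, Y=1, X=1) weight 3/560
  (Z=4, W=4, Y=2, X=1) weight 3/560
  (Z=4, W=4, Y=3, X=1) weight 3/140
Group by W:
  weight(W=2) = 3/80
  weight(W=4) = 3/80
Total weight = 3/80 + 3/80 = 3/40
P(W=2 | obs) = 3/80 / 3/40 = 1/2
P(W=4 | obs) = 3/80 / 3/40 = 1/2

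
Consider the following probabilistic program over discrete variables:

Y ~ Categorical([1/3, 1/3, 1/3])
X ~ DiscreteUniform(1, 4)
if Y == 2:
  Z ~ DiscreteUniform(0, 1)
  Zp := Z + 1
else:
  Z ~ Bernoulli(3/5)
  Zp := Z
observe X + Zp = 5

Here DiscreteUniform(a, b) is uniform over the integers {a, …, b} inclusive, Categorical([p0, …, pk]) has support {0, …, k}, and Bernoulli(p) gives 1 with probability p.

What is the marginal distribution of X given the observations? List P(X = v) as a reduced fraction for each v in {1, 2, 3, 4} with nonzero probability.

P(X=3) = 5/22, P(X=4) = 17/22

Enumerate traces; 4 have nonzero weight after conditioning:
  (Y=0, X=4, Z=1) weight 1/20
  (Y=1, X=4, Z=1) weight 1/20
  (Y=2, X=3, Z=1) weight 1/24
  (Y=2, X=4, Z=0) weight 1/24
Group by X:
  weight(X=3) = 1/24
  weight(X=4) = 17/120
Total weight = 1/24 + 17/120 = 11/60
P(X=3 | obs) = 1/24 / 11/60 = 5/22
P(X=4 | obs) = 17/120 / 11/60 = 17/22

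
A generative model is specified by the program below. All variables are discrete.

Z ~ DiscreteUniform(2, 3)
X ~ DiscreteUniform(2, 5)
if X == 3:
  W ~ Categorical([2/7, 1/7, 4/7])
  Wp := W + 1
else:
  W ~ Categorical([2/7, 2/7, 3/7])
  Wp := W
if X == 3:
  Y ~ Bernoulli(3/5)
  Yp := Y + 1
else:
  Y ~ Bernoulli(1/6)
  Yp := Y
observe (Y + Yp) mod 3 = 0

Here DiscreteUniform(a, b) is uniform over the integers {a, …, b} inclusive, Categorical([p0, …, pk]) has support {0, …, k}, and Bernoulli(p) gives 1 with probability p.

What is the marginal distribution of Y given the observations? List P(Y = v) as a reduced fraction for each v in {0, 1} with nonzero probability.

P(Y=0) = 25/31, P(Y=1) = 6/31

Enumerate traces; 24 have nonzero weight after conditioning:
  (Z=2, X=2, W=0, Y=0) weight 5/168
  (Z=2, X=2, W=1, Y=0) weight 5/168
  (Z=2, X=2, W=2, Y=0) weight 5/112
  (Z=2, X=3, W=0, Y=1) weight 3/140
  (Z=2, X=3, W=1, Y=1) weight 3/280
  (Z=2, X=3, W=2, Y=1) weight 3/70
  (Z=2, X=4, W=0, Y=0) weight 5/168
  (Z=2, X=4, W=1, Y=0) weight 5/168
  … 16 more
Group by Y:
  weight(Y=0) = 5/8
  weight(Y=1) = 3/20
Total weight = 5/8 + 3/20 = 31/40
P(Y=0 | obs) = 5/8 / 31/40 = 25/31
P(Y=1 | obs) = 3/20 / 31/40 = 6/31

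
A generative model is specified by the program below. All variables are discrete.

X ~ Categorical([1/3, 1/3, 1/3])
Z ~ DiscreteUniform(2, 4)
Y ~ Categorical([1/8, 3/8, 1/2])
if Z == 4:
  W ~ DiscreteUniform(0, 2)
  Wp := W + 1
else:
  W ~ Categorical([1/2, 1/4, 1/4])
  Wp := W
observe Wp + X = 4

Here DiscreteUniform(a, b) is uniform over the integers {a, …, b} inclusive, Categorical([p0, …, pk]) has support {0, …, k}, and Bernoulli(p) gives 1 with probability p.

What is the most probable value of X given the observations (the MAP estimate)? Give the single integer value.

Enumerate traces; 12 have nonzero weight after conditioning:
  (X=1, Z=4, Y=0, W=2) weight 1/216
  (X=1, Z=4, Y=1, W=2) weight 1/72
  (X=1, Z=4, Y=2, W=2) weight 1/54
  (X=2, Z=2, Y=0, W=2) weight 1/288
  (X=2, Z=2, Y=1, W=2) weight 1/96
  (X=2, Z=2, Y=2, W=2) weight 1/72
  (X=2, Z=3, Y=0, W=2) weight 1/288
  (X=2, Z=3, Y=1, W=2) weight 1/96
  … 4 more
Group by X:
  weight(X=1) = 1/27
  weight(X=2) = 5/54
Total weight = 1/27 + 5/54 = 7/54
P(X=1 | obs) = 1/27 / 7/54 = 2/7
P(X=2 | obs) = 5/54 / 7/54 = 5/7
argmax = 2

argmax_v P(X = v | obs) = 2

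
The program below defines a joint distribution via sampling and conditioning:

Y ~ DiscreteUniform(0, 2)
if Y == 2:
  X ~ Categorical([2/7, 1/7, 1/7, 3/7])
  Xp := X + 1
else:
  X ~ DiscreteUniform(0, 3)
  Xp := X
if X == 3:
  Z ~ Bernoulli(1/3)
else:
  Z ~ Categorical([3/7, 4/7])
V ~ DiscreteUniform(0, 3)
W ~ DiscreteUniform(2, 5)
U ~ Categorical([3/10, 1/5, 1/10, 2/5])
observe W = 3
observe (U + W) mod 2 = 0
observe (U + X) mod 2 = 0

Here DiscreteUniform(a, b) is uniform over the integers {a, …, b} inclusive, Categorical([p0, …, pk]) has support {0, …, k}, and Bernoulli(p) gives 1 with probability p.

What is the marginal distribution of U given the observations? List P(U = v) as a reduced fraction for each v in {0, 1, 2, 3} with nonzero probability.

Enumerate traces; 96 have nonzero weight after conditioning:
  (Y=0, X=1, Z=0, V=0, W=3, U=1) weight 1/2240
  (Y=0, X=1, Z=0, V=0, W=3, U=3) weight 1/1120
  (Y=0, X=1, Z=0, V=1, W=3, U=1) weight 1/2240
  (Y=0, X=1, Z=0, V=1, W=3, U=3) weight 1/1120
  (Y=0, X=1, Z=0, V=2, W=3, U=1) weight 1/2240
  (Y=0, X=1, Z=0, V=2, W=3, U=3) weight 1/1120
  (Y=0, X=1, Z=0, V=3, W=3, U=1) weight 1/2240
  (Y=0, X=1, Z=0, V=3, W=3, U=3) weight 1/1120
  … 88 more
Group by U:
  weight(U=1) = 11/420
  weight(U=3) = 11/210
Total weight = 11/420 + 11/210 = 11/140
P(U=1 | obs) = 11/420 / 11/140 = 1/3
P(U=3 | obs) = 11/210 / 11/140 = 2/3

P(U=1) = 1/3, P(U=3) = 2/3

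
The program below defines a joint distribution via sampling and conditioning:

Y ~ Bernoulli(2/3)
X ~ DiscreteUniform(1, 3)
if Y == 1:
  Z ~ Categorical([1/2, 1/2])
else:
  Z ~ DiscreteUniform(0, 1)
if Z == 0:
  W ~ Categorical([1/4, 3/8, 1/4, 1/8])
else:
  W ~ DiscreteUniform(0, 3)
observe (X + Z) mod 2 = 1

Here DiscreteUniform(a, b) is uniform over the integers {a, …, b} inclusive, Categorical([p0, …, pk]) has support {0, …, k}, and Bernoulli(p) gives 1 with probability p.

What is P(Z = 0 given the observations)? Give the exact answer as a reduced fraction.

P(Z = 0 | obs) = 2/3

Enumerate traces; 24 have nonzero weight after conditioning:
  (Y=0, X=1, Z=0, W=0) weight 1/72
  (Y=0, X=1, Z=0, W=1) weight 1/48
  (Y=0, X=1, Z=0, W=2) weight 1/72
  (Y=0, X=1, Z=0, W=3) weight 1/144
  (Y=0, X=2, Z=1, W=0) weight 1/72
  (Y=0, X=2, Z=1, W=1) weight 1/72
  (Y=0, X=2, Z=1, W=2) weight 1/72
  (Y=0, X=2, Z=1, W=3) weight 1/72
  … 16 more
Group by Z:
  weight(Z=0) = 1/3
  weight(Z=1) = 1/6
Total weight = 1/3 + 1/6 = 1/2
P(Z=0 | obs) = 1/3 / 1/2 = 2/3
P(Z=1 | obs) = 1/6 / 1/2 = 1/3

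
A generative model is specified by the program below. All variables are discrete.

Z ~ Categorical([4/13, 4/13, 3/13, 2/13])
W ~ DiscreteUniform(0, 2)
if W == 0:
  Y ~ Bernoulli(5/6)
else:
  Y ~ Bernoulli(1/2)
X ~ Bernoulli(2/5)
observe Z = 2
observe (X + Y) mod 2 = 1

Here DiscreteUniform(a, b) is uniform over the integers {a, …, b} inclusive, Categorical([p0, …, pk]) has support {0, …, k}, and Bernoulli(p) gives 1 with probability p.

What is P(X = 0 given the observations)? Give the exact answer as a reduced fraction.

P(X = 0 | obs) = 33/47

Enumerate traces; 6 have nonzero weight after conditioning:
  (Z=2, W=0, Y=0, X=1) weight 1/195
  (Z=2, W=0, Y=1, X=0) weight 1/26
  (Z=2, W=1, Y=0, X=1) weight 1/65
  (Z=2, W=1, Y=1, X=0) weight 3/130
  (Z=2, W=2, Y=0, X=1) weight 1/65
  (Z=2, W=2, Y=1, X=0) weight 3/130
Group by X:
  weight(X=0) = 11/130
  weight(X=1) = 7/195
Total weight = 11/130 + 7/195 = 47/390
P(X=0 | obs) = 11/130 / 47/390 = 33/47
P(X=1 | obs) = 7/195 / 47/390 = 14/47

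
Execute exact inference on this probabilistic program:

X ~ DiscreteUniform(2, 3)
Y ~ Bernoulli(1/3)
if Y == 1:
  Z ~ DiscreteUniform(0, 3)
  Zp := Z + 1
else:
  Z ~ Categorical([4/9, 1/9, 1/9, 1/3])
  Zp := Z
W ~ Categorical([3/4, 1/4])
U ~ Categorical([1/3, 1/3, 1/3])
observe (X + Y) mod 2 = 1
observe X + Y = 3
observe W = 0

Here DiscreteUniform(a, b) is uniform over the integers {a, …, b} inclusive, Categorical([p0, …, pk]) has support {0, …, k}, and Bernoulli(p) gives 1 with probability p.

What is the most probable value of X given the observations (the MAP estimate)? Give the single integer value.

Enumerate traces; 24 have nonzero weight after conditioning:
  (X=2, Y=1, Z=0, W=0, U=0) weight 1/96
  (X=2, Y=1, Z=0, W=0, U=1) weight 1/96
  (X=2, Y=1, Z=0, W=0, U=2) weight 1/96
  (X=2, Y=1, Z=1, W=0, U=0) weight 1/96
  (X=2, Y=1, Z=1, W=0, U=1) weight 1/96
  (X=2, Y=1, Z=1, W=0, U=2) weight 1/96
  (X=2, Y=1, Z=2, W=0, U=0) weight 1/96
  (X=2, Y=1, Z=2, W=0, U=1) weight 1/96
  (X=3, Y=0, Z=0, W=0, U=0) weight 1/27
  … 15 more
Group by X:
  weight(X=2) = 1/8
  weight(X=3) = 1/4
Total weight = 1/8 + 1/4 = 3/8
P(X=2 | obs) = 1/8 / 3/8 = 1/3
P(X=3 | obs) = 1/4 / 3/8 = 2/3
argmax = 3

argmax_v P(X = v | obs) = 3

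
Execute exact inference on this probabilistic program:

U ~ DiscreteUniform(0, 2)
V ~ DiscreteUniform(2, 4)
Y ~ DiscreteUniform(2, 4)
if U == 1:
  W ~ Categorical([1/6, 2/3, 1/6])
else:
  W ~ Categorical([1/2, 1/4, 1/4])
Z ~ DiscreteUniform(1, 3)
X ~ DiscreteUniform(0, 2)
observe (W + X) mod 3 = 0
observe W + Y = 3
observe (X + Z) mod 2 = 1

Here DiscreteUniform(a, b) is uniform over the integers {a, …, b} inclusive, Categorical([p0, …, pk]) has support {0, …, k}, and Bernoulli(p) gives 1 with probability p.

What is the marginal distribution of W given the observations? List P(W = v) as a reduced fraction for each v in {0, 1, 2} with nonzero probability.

P(W=0) = 1/2, P(W=1) = 1/2

Enumerate traces; 36 have nonzero weight after conditioning:
  (U=0, V=2, Y=2, W=1, Z=1, X=2) weight 1/972
  (U=0, V=2, Y=2, W=1, Z=3, X=2) weight 1/972
  (U=0, V=2, Y=3, W=0, Z=1, X=0) weight 1/486
  (U=0, V=2, Y=3, W=0, Z=3, X=0) weight 1/486
  (U=0, V=3, Y=2, W=1, Z=1, X=2) weight 1/972
  (U=0, V=3, Y=2, W=1, Z=3, X=2) weight 1/972
  (U=0, V=3, Y=3, W=0, Z=1, X=0) weight 1/486
  (U=0, V=3, Y=3, W=0, Z=3, X=0) weight 1/486
  … 28 more
Group by W:
  weight(W=0) = 7/243
  weight(W=1) = 7/243
Total weight = 7/243 + 7/243 = 14/243
P(W=0 | obs) = 7/243 / 14/243 = 1/2
P(W=1 | obs) = 7/243 / 14/243 = 1/2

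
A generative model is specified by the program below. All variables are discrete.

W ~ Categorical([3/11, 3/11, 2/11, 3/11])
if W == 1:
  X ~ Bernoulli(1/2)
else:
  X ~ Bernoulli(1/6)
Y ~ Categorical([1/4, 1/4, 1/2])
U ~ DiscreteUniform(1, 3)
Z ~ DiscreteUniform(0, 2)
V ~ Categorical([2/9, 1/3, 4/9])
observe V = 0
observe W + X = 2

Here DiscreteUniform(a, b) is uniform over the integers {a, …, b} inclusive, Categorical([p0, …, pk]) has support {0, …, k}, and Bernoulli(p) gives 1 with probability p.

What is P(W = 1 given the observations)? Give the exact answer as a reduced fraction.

P(W = 1 | obs) = 9/19

Enumerate traces; 54 have nonzero weight after conditioning:
  (W=1, X=1, Y=0, U=1, Z=0, V=0) weight 1/1188
  (W=1, X=1, Y=0, U=1, Z=1, V=0) weight 1/1188
  (W=1, X=1, Y=0, U=1, Z=2, V=0) weight 1/1188
  (W=1, X=1, Y=0, U=2, Z=0, V=0) weight 1/1188
  (W=1, X=1, Y=0, U=2, Z=1, V=0) weight 1/1188
  (W=1, X=1, Y=0, U=2, Z=2, V=0) weight 1/1188
  (W=1, X=1, Y=0, U=3, Z=0, V=0) weight 1/1188
  (W=1, X=1, Y=0, U=3, Z=1, V=0) weight 1/1188
  (W=2, X=0, Y=0, U=1, Z=0, V=0) weight 5/5346
  … 45 more
Group by W:
  weight(W=1) = 1/33
  weight(W=2) = 10/297
Total weight = 1/33 + 10/297 = 19/297
P(W=1 | obs) = 1/33 / 19/297 = 9/19
P(W=2 | obs) = 10/297 / 19/297 = 10/19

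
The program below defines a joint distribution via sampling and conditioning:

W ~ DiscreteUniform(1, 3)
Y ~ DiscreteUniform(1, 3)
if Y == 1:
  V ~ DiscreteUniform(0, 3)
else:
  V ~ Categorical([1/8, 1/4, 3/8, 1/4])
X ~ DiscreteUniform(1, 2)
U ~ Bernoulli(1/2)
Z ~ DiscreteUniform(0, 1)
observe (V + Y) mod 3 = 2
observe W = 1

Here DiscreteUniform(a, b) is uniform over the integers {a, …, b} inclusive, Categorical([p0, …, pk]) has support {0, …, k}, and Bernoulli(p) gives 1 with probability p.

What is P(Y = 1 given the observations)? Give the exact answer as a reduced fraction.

P(Y = 1 | obs) = 1/4

Enumerate traces; 32 have nonzero weight after conditioning:
  (W=1, Y=1, V=1, X=1, U=0, Z=0) weight 1/288
  (W=1, Y=1, V=1, X=1, U=0, Z=1) weight 1/288
  (W=1, Y=1, V=1, X=1, U=1, Z=0) weight 1/288
  (W=1, Y=1, V=1, X=1, U=1, Z=1) weight 1/288
  (W=1, Y=1, V=1, X=2, U=0, Z=0) weight 1/288
  (W=1, Y=1, V=1, X=2, U=0, Z=1) weight 1/288
  (W=1, Y=1, V=1, X=2, U=1, Z=0) weight 1/288
  (W=1, Y=1, V=1, X=2, U=1, Z=1) weight 1/288
  (W=1, Y=2, V=0, X=1, U=0, Z=0) weight 1/576
  (W=1, Y=3, V=2, X=1, U=0, Z=0) weight 1/192
  … 22 more
Group by Y:
  weight(Y=1) = 1/36
  weight(Y=2) = 1/24
  weight(Y=3) = 1/24
Total weight = 1/36 + 1/24 + 1/24 = 1/9
P(Y=1 | obs) = 1/36 / 1/9 = 1/4
P(Y=2 | obs) = 1/24 / 1/9 = 3/8
P(Y=3 | obs) = 1/24 / 1/9 = 3/8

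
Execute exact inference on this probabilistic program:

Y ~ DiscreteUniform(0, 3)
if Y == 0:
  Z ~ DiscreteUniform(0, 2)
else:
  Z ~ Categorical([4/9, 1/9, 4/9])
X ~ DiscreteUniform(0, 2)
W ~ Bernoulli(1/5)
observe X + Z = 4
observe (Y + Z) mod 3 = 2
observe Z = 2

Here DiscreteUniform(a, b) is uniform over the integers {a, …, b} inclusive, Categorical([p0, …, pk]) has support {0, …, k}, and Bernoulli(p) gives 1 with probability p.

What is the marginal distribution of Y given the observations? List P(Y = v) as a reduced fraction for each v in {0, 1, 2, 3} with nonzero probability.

P(Y=0) = 3/7, P(Y=3) = 4/7

Enumerate traces; 4 have nonzero weight after conditioning:
  (Y=0, Z=2, X=2, W=0) weight 1/45
  (Y=0, Z=2, X=2, W=1) weight 1/180
  (Y=3, Z=2, X=2, W=0) weight 4/135
  (Y=3, Z=2, X=2, W=1) weight 1/135
Group by Y:
  weight(Y=0) = 1/36
  weight(Y=3) = 1/27
Total weight = 1/36 + 1/27 = 7/108
P(Y=0 | obs) = 1/36 / 7/108 = 3/7
P(Y=3 | obs) = 1/27 / 7/108 = 4/7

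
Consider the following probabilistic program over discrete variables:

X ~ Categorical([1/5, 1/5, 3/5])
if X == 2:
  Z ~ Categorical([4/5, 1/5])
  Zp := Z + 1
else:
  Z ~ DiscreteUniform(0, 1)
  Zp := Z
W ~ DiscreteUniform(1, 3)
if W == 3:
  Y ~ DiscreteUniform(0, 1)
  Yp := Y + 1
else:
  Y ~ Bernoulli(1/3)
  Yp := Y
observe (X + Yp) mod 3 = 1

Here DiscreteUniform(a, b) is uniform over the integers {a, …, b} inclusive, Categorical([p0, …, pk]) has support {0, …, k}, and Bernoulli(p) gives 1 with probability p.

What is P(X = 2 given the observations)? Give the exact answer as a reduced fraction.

Enumerate traces; 12 have nonzero weight after conditioning:
  (X=0, Z=0, W=1, Y=1) weight 1/90
  (X=0, Z=0, W=2, Y=1) weight 1/90
  (X=0, Z=0, W=3, Y=0) weight 1/60
  (X=0, Z=1, W=1, Y=1) weight 1/90
  (X=0, Z=1, W=2, Y=1) weight 1/90
  (X=0, Z=1, W=3, Y=0) weight 1/60
  (X=1, Z=0, W=1, Y=0) weight 1/45
  (X=1, Z=0, W=2, Y=0) weight 1/45
  (X=2, Z=0, W=3, Y=1) weight 2/25
  … 3 more
Group by X:
  weight(X=0) = 7/90
  weight(X=1) = 4/45
  weight(X=2) = 1/10
Total weight = 7/90 + 4/45 + 1/10 = 4/15
P(X=0 | obs) = 7/90 / 4/15 = 7/24
P(X=1 | obs) = 4/45 / 4/15 = 1/3
P(X=2 | obs) = 1/10 / 4/15 = 3/8

P(X = 2 | obs) = 3/8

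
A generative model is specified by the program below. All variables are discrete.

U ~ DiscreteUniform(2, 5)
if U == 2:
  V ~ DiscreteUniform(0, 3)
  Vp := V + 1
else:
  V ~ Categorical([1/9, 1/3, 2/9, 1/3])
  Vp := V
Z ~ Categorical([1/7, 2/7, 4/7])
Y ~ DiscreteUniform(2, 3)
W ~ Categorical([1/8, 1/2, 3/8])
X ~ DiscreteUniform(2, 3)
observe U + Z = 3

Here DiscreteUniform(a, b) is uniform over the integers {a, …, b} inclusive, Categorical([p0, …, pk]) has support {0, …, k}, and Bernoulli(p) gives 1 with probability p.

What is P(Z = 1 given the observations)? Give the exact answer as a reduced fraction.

P(Z = 1 | obs) = 2/3

Enumerate traces; 96 have nonzero weight after conditioning:
  (U=2, V=0, Z=1, Y=2, W=0, X=2) weight 1/1792
  (U=2, V=0, Z=1, Y=2, W=0, X=3) weight 1/1792
  (U=2, V=0, Z=1, Y=2, W=1, X=2) weight 1/448
  (U=2, V=0, Z=1, Y=2, W=1, X=3) weight 1/448
  (U=2, V=0, Z=1, Y=2, W=2, X=2) weight 3/1792
  (U=2, V=0, Z=1, Y=2, W=2, X=3) weight 3/1792
  (U=2, V=0, Z=1, Y=3, W=0, X=2) weight 1/1792
  (U=2, V=0, Z=1, Y=3, W=0, X=3) weight 1/1792
  (U=3, V=0, Z=0, Y=2, W=0, X=2) weight 1/8064
  … 87 more
Group by Z:
  weight(Z=0) = 1/28
  weight(Z=1) = 1/14
Total weight = 1/28 + 1/14 = 3/28
P(Z=0 | obs) = 1/28 / 3/28 = 1/3
P(Z=1 | obs) = 1/14 / 3/28 = 2/3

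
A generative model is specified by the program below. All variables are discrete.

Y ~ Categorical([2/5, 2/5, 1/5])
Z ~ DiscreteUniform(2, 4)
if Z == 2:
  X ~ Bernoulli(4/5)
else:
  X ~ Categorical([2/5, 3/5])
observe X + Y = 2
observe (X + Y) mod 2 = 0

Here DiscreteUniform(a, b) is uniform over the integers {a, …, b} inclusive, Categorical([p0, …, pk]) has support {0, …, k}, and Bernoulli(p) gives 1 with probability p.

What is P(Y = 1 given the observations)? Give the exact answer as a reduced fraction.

P(Y = 1 | obs) = 4/5

Enumerate traces; 6 have nonzero weight after conditioning:
  (Y=1, Z=2, X=1) weight 8/75
  (Y=1, Z=3, X=1) weight 2/25
  (Y=1, Z=4, X=1) weight 2/25
  (Y=2, Z=2, X=0) weight 1/75
  (Y=2, Z=3, X=0) weight 2/75
  (Y=2, Z=4, X=0) weight 2/75
Group by Y:
  weight(Y=1) = 4/15
  weight(Y=2) = 1/15
Total weight = 4/15 + 1/15 = 1/3
P(Y=1 | obs) = 4/15 / 1/3 = 4/5
P(Y=2 | obs) = 1/15 / 1/3 = 1/5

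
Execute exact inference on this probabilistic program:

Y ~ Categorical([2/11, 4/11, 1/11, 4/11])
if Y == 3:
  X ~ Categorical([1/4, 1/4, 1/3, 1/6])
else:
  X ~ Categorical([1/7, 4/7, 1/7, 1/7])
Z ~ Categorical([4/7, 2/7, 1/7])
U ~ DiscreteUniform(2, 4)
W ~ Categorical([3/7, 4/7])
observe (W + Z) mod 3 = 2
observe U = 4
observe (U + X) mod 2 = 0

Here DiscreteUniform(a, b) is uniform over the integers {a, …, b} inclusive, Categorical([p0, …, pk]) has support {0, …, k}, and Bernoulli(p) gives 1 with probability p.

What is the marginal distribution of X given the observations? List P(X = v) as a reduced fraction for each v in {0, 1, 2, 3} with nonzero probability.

P(X=0) = 6/13, P(X=2) = 7/13

Enumerate traces; 16 have nonzero weight after conditioning:
  (Y=0, X=0, Z=1, U=4, W=1) weight 16/11319
  (Y=0, X=0, Z=2, U=4, W=0) weight 2/3773
  (Y=0, X=2, Z=1, U=4, W=1) weight 16/11319
  (Y=0, X=2, Z=2, U=4, W=0) weight 2/3773
  (Y=1, X=0, Z=1, U=4, W=1) weight 32/11319
  (Y=1, X=0, Z=2, U=4, W=0) weight 4/3773
  (Y=1, X=2, Z=1, U=4, W=1) weight 32/11319
  (Y=1, X=2, Z=2, U=4, W=0) weight 4/3773
  … 8 more
Group by X:
  weight(X=0) = 2/147
  weight(X=2) = 1/63
Total weight = 2/147 + 1/63 = 13/441
P(X=0 | obs) = 2/147 / 13/441 = 6/13
P(X=2 | obs) = 1/63 / 13/441 = 7/13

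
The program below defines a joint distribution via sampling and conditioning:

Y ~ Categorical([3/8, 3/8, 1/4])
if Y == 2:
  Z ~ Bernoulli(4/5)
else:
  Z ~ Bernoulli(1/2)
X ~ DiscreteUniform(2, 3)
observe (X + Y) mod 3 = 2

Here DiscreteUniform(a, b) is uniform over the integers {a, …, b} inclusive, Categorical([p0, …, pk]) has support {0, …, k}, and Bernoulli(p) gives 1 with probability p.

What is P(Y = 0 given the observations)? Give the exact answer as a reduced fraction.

P(Y = 0 | obs) = 3/5

Enumerate traces; 4 have nonzero weight after conditioning:
  (Y=0, Z=0, X=2) weight 3/32
  (Y=0, Z=1, X=2) weight 3/32
  (Y=2, Z=0, X=3) weight 1/40
  (Y=2, Z=1, X=3) weight 1/10
Group by Y:
  weight(Y=0) = 3/16
  weight(Y=2) = 1/8
Total weight = 3/16 + 1/8 = 5/16
P(Y=0 | obs) = 3/16 / 5/16 = 3/5
P(Y=2 | obs) = 1/8 / 5/16 = 2/5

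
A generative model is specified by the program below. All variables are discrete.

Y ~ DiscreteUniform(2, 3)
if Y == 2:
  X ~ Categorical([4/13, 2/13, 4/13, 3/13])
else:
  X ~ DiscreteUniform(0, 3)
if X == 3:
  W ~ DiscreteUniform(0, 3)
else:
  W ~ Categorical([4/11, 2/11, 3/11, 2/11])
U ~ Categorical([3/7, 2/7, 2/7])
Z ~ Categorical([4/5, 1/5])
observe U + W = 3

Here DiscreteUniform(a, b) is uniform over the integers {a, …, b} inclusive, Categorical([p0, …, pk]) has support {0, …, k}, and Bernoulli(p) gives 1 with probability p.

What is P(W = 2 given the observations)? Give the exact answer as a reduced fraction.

Enumerate traces; 48 have nonzero weight after conditioning:
  (Y=2, X=0, W=1, U=2, Z=0) weight 32/5005
  (Y=2, X=0, W=1, U=2, Z=1) weight 8/5005
  (Y=2, X=0, W=2, U=1, Z=0) weight 48/5005
  (Y=2, X=0, W=2, U=1, Z=1) weight 12/5005
  (Y=2, X=0, W=3, U=0, Z=0) weight 48/5005
  (Y=2, X=0, W=3, U=0, Z=1) weight 12/5005
  (Y=2, X=1, W=1, U=2, Z=0) weight 16/5005
  (Y=2, X=1, W=1, U=2, Z=1) weight 4/5005
  … 40 more
Group by W:
  weight(W=1) = 907/16016
  weight(W=2) = 1223/16016
  weight(W=3) = 2721/32032
Total weight = 907/16016 + 1223/16016 + 2721/32032 = 537/2464
P(W=1 | obs) = 907/16016 / 537/2464 = 1814/6981
P(W=2 | obs) = 1223/16016 / 537/2464 = 2446/6981
P(W=3 | obs) = 2721/32032 / 537/2464 = 907/2327

P(W = 2 | obs) = 2446/6981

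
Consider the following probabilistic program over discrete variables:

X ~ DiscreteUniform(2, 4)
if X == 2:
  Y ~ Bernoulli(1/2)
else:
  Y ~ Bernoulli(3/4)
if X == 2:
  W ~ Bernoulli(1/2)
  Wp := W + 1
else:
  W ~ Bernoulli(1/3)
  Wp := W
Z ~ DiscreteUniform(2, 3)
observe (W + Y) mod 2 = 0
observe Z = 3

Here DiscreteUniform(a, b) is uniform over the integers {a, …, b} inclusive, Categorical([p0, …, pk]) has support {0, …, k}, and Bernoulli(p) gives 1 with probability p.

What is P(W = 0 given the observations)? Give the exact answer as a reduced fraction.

P(W = 0 | obs) = 7/16

Enumerate traces; 6 have nonzero weight after conditioning:
  (X=2, Y=0, W=0, Z=3) weight 1/24
  (X=2, Y=1, W=1, Z=3) weight 1/24
  (X=3, Y=0, W=0, Z=3) weight 1/36
  (X=3, Y=1, W=1, Z=3) weight 1/24
  (X=4, Y=0, W=0, Z=3) weight 1/36
  (X=4, Y=1, W=1, Z=3) weight 1/24
Group by W:
  weight(W=0) = 7/72
  weight(W=1) = 1/8
Total weight = 7/72 + 1/8 = 2/9
P(W=0 | obs) = 7/72 / 2/9 = 7/16
P(W=1 | obs) = 1/8 / 2/9 = 9/16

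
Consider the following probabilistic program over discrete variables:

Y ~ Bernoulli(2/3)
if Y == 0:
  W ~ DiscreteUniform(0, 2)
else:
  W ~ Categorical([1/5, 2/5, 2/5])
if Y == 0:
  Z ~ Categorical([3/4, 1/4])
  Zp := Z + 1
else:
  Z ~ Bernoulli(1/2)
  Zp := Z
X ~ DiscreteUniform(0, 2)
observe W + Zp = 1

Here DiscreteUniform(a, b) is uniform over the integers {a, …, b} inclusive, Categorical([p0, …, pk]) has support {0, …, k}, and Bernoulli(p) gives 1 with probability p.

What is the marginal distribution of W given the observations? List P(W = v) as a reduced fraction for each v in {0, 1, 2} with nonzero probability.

P(W=0) = 9/17, P(W=1) = 8/17

Enumerate traces; 9 have nonzero weight after conditioning:
  (Y=0, W=0, Z=0, X=0) weight 1/36
  (Y=0, W=0, Z=0, X=1) weight 1/36
  (Y=0, W=0, Z=0, X=2) weight 1/36
  (Y=1, W=0, Z=1, X=0) weight 1/45
  (Y=1, W=0, Z=1, X=1) weight 1/45
  (Y=1, W=0, Z=1, X=2) weight 1/45
  (Y=1, W=1, Z=0, X=0) weight 2/45
  (Y=1, W=1, Z=0, X=1) weight 2/45
  … 1 more
Group by W:
  weight(W=0) = 3/20
  weight(W=1) = 2/15
Total weight = 3/20 + 2/15 = 17/60
P(W=0 | obs) = 3/20 / 17/60 = 9/17
P(W=1 | obs) = 2/15 / 17/60 = 8/17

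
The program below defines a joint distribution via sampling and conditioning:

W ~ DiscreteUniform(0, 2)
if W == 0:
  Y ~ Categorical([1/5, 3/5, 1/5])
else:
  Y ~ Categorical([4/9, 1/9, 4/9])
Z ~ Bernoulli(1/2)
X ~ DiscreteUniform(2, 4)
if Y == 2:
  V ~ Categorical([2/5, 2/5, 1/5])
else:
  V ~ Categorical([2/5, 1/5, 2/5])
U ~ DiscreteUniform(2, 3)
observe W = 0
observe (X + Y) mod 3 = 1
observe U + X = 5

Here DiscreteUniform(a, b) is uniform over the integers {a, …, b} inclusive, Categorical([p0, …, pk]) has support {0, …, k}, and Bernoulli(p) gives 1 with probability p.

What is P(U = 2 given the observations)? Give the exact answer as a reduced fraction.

Enumerate traces; 12 have nonzero weight after conditioning:
  (W=0, Y=1, Z=0, X=3, V=0, U=2) weight 1/150
  (W=0, Y=1, Z=0, X=3, V=1, U=2) weight 1/300
  (W=0, Y=1, Z=0, X=3, V=2, U=2) weight 1/150
  (W=0, Y=1, Z=1, X=3, V=0, U=2) weight 1/150
  (W=0, Y=1, Z=1, X=3, V=1, U=2) weight 1/300
  (W=0, Y=1, Z=1, X=3, V=2, U=2) weight 1/150
  (W=0, Y=2, Z=0, X=2, V=0, U=3) weight 1/450
  (W=0, Y=2, Z=0, X=2, V=1, U=3) weight 1/450
  … 4 more
Group by U:
  weight(U=2) = 1/30
  weight(U=3) = 1/90
Total weight = 1/30 + 1/90 = 2/45
P(U=2 | obs) = 1/30 / 2/45 = 3/4
P(U=3 | obs) = 1/90 / 2/45 = 1/4

P(U = 2 | obs) = 3/4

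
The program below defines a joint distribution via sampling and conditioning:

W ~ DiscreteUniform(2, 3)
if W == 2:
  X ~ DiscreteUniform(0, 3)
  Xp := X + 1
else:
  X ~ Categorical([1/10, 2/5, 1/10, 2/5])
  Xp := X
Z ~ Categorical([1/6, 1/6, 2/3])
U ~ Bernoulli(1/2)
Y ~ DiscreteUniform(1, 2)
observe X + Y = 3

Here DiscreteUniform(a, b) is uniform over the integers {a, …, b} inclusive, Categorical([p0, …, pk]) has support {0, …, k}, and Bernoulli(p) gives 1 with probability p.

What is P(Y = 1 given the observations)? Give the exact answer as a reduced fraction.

Enumerate traces; 24 have nonzero weight after conditioning:
  (W=2, X=1, Z=0, U=0, Y=2) weight 1/192
  (W=2, X=1, Z=0, U=1, Y=2) weight 1/192
  (W=2, X=1, Z=1, U=0, Y=2) weight 1/192
  (W=2, X=1, Z=1, U=1, Y=2) weight 1/192
  (W=2, X=1, Z=2, U=0, Y=2) weight 1/48
  (W=2, X=1, Z=2, U=1, Y=2) weight 1/48
  (W=2, X=2, Z=0, U=0, Y=1) weight 1/192
  (W=2, X=2, Z=0, U=1, Y=1) weight 1/192
  … 16 more
Group by Y:
  weight(Y=1) = 7/80
  weight(Y=2) = 13/80
Total weight = 7/80 + 13/80 = 1/4
P(Y=1 | obs) = 7/80 / 1/4 = 7/20
P(Y=2 | obs) = 13/80 / 1/4 = 13/20

P(Y = 1 | obs) = 7/20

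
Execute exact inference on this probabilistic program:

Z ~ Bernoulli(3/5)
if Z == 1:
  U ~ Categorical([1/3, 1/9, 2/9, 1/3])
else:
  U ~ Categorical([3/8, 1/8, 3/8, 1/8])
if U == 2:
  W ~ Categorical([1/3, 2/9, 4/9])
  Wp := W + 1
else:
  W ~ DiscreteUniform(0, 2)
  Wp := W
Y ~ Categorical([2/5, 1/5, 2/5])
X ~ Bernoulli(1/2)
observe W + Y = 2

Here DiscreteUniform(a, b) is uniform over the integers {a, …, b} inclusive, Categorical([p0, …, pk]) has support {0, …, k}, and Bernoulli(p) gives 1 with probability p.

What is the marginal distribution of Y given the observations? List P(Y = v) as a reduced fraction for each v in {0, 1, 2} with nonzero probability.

P(Y=0) = 394/917, P(Y=1) = 163/917, P(Y=2) = 360/917

Enumerate traces; 48 have nonzero weight after conditioning:
  (Z=0, U=0, W=0, Y=2, X=0) weight 1/100
  (Z=0, U=0, W=0, Y=2, X=1) weight 1/100
  (Z=0, U=0, W=1, Y=1, X=0) weight 1/200
  (Z=0, U=0, W=1, Y=1, X=1) weight 1/200
  (Z=0, U=0, W=2, Y=0, X=0) weight 1/100
  (Z=0, U=0, W=2, Y=0, X=1) weight 1/100
  (Z=0, U=1, W=0, Y=2, X=0) weight 1/300
  (Z=0, U=1, W=0, Y=2, X=1) weight 1/300
  … 40 more
Group by Y:
  weight(Y=0) = 197/1350
  weight(Y=1) = 163/2700
  weight(Y=2) = 2/15
Total weight = 197/1350 + 163/2700 + 2/15 = 917/2700
P(Y=0 | obs) = 197/1350 / 917/2700 = 394/917
P(Y=1 | obs) = 163/2700 / 917/2700 = 163/917
P(Y=2 | obs) = 2/15 / 917/2700 = 360/917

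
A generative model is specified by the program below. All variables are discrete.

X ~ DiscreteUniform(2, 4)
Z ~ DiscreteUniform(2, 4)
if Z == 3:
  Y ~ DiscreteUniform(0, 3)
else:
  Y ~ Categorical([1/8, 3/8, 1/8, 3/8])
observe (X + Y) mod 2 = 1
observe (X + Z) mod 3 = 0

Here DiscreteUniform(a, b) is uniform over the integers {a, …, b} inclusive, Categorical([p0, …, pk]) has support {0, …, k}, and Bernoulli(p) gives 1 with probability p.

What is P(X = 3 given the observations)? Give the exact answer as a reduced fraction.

Enumerate traces; 6 have nonzero weight after conditioning:
  (X=2, Z=4, Y=1) weight 1/24
  (X=2, Z=4, Y=3) weight 1/24
  (X=3, Z=3, Y=0) weight 1/36
  (X=3, Z=3, Y=2) weight 1/36
  (X=4, Z=2, Y=1) weight 1/24
  (X=4, Z=2, Y=3) weight 1/24
Group by X:
  weight(X=2) = 1/12
  weight(X=3) = 1/18
  weight(X=4) = 1/12
Total weight = 1/12 + 1/18 + 1/12 = 2/9
P(X=2 | obs) = 1/12 / 2/9 = 3/8
P(X=3 | obs) = 1/18 / 2/9 = 1/4
P(X=4 | obs) = 1/12 / 2/9 = 3/8

P(X = 3 | obs) = 1/4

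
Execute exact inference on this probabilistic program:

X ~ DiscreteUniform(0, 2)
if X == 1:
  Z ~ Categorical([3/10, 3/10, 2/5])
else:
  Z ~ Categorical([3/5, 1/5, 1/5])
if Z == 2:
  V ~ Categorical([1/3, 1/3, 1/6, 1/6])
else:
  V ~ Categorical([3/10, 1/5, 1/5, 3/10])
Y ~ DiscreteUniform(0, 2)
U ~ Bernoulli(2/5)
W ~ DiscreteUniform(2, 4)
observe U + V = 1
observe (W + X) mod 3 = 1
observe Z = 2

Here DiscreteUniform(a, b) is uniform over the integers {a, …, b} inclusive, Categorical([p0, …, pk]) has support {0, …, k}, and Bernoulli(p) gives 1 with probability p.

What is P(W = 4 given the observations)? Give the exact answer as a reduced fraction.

Enumerate traces; 18 have nonzero weight after conditioning:
  (X=0, Z=2, V=0, Y=0, U=1, W=4) weight 2/2025
  (X=0, Z=2, V=0, Y=1, U=1, W=4) weight 2/2025
  (X=0, Z=2, V=0, Y=2, U=1, W=4) weight 2/2025
  (X=0, Z=2, V=1, Y=0, U=0, W=4) weight 1/675
  (X=0, Z=2, V=1, Y=1, U=0, W=4) weight 1/675
  (X=0, Z=2, V=1, Y=2, U=0, W=4) weight 1/675
  (X=1, Z=2, V=0, Y=0, U=1, W=3) weight 4/2025
  (X=1, Z=2, V=0, Y=1, U=1, W=3) weight 4/2025
  (X=2, Z=2, V=0, Y=0, U=1, W=2) weight 2/2025
  … 9 more
Group by W:
  weight(W=2) = 1/135
  weight(W=3) = 2/135
  weight(W=4) = 1/135
Total weight = 1/135 + 2/135 + 1/135 = 4/135
P(W=2 | obs) = 1/135 / 4/135 = 1/4
P(W=3 | obs) = 2/135 / 4/135 = 1/2
P(W=4 | obs) = 1/135 / 4/135 = 1/4

P(W = 4 | obs) = 1/4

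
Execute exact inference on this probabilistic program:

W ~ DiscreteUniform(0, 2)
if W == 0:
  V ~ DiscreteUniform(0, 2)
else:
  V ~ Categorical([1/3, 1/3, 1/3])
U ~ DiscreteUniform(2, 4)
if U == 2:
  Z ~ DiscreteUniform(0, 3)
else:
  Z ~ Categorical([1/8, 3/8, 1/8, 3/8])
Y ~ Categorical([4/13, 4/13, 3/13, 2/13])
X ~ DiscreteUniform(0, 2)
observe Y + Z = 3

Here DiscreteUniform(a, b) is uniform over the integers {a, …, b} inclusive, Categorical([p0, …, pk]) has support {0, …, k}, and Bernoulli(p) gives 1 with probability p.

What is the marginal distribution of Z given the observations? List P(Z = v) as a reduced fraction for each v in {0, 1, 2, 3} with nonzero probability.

P(Z=0) = 1/10, P(Z=1) = 3/10, P(Z=2) = 1/5, P(Z=3) = 2/5

Enumerate traces; 324 have nonzero weight after conditioning:
  (W=0, V=0, U=2, Z=0, Y=3, X=0) weight 1/2106
  (W=0, V=0, U=2, Z=0, Y=3, X=1) weight 1/2106
  (W=0, V=0, U=2, Z=0, Y=3, X=2) weight 1/2106
  (W=0, V=0, U=2, Z=1, Y=2, X=0) weight 1/1404
  (W=0, V=0, U=2, Z=1, Y=2, X=1) weight 1/1404
  (W=0, V=0, U=2, Z=1, Y=2, X=2) weight 1/1404
  (W=0, V=0, U=2, Z=2, Y=1, X=0) weight 1/1053
  (W=0, V=0, U=2, Z=2, Y=1, X=1) weight 1/1053
  (W=0, V=0, U=2, Z=3, Y=0, X=0) weight 1/1053
  … 315 more
Group by Z:
  weight(Z=0) = 1/39
  weight(Z=1) = 1/13
  weight(Z=2) = 2/39
  weight(Z=3) = 4/39
Total weight = 1/39 + 1/13 + 2/39 + 4/39 = 10/39
P(Z=0 | obs) = 1/39 / 10/39 = 1/10
P(Z=1 | obs) = 1/13 / 10/39 = 3/10
P(Z=2 | obs) = 2/39 / 10/39 = 1/5
P(Z=3 | obs) = 4/39 / 10/39 = 2/5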